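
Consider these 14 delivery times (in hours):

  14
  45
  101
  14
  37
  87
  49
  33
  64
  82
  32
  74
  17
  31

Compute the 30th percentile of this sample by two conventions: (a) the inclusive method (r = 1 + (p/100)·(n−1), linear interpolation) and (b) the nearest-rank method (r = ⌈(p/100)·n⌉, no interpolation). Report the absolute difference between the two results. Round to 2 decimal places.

0.10

Sorted: 14, 14, 17, 31, 32, 33, 37, 45, 49, 64, 74, 82, 87, 101.
n = 14.
(a) r = 4.9; between ranks 4 (31) and 5 (32): 31.9.
(b) the nearest-rank method: rank 5 → 32.
|31.9 − 32| = 0.1.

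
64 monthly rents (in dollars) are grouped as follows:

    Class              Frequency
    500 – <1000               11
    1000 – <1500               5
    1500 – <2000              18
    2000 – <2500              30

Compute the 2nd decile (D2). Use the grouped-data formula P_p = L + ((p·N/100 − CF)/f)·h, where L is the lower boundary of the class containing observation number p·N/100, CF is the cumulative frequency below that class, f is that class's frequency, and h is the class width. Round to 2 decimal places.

1180.00

N = 64; target position k = 20/100 · 64 = 12.8.
Cumulative frequencies: 11, 16, 34, 64.
Observation 12.8 falls in the class 1000 – <1500.
L = 1000, CF = 11, f = 5, h = 500.
P20 = 1000 + ((12.8 − 11)/5)·500 = 1000 + 180 = 1180.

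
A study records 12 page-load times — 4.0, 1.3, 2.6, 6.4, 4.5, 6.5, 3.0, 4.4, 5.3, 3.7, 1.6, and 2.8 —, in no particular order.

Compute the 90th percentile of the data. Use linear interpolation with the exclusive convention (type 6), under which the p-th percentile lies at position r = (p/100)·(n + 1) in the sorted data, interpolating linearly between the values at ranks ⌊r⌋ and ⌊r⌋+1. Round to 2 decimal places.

Sorted: 1.3, 1.6, 2.6, 2.8, 3.0, 3.7, 4.0, 4.4, 4.5, 5.3, 6.4, 6.5.
n = 12.
r = (90/100)·(12 + 1) = 11.7.
Rank 11 is 6.4 and rank 12 is 6.5.
Interpolate: 6.4 + 0.7·(6.5 − 6.4) = 6.4 + 0.7·0.1 = 6.47.

6.47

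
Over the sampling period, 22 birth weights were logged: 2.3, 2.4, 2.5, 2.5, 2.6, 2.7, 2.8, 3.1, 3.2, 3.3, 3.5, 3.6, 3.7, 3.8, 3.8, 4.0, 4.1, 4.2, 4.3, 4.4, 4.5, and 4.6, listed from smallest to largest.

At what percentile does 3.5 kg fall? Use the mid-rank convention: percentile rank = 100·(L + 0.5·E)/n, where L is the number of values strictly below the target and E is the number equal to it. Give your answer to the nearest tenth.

47.7

Count below 3.5: L = 10; count equal: E = 1; n = 22.
Percentile rank = 100·(10 + 0.5·1)/22 = 100·10.5/22 = 47.73.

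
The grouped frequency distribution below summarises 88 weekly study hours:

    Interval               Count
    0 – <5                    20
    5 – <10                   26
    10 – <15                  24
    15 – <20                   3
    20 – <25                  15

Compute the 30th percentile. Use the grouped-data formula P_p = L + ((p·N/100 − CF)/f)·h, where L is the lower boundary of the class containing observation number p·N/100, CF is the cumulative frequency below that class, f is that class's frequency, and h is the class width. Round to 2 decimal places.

N = 88; target position k = 30/100 · 88 = 26.4.
Cumulative frequencies: 20, 46, 70, 73, 88.
Observation 26.4 falls in the class 5 – <10.
L = 5, CF = 20, f = 26, h = 5.
P30 = 5 + ((26.4 − 20)/26)·5 = 5 + 1.23077 = 6.23077.

6.23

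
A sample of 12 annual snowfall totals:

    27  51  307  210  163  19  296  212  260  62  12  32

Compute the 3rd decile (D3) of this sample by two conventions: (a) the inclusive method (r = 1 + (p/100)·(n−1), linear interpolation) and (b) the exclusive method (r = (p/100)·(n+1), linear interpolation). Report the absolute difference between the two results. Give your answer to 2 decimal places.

6.20

Sorted: 12, 19, 27, 32, 51, 62, 163, 210, 212, 260, 296, 307.
n = 12.
(a) r = 4.3; between ranks 4 (32) and 5 (51): 37.7.
(b) r = 3.9; between ranks 3 (27) and 4 (32): 31.5.
|37.7 − 31.5| = 6.2.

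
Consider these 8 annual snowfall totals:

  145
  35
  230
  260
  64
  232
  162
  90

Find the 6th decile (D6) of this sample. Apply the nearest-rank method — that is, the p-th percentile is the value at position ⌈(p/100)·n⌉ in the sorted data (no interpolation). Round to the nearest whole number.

162

Sorted: 35, 64, 90, 145, 162, 230, 232, 260.
n = 8.
Position = ⌈60/100 · 8⌉ = ⌈4.8⌉ = 5.
The value at rank 5 is 162.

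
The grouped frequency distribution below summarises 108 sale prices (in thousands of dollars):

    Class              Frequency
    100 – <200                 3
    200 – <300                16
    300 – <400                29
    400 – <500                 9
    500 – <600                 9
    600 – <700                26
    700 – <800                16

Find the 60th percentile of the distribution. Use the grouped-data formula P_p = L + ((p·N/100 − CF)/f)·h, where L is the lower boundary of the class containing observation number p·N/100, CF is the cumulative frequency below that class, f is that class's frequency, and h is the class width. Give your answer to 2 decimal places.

586.67

N = 108; target position k = 60/100 · 108 = 64.8.
Cumulative frequencies: 3, 19, 48, 57, 66, 92, 108.
Observation 64.8 falls in the class 500 – <600.
L = 500, CF = 57, f = 9, h = 100.
P60 = 500 + ((64.8 − 57)/9)·100 = 500 + 86.6667 = 586.667.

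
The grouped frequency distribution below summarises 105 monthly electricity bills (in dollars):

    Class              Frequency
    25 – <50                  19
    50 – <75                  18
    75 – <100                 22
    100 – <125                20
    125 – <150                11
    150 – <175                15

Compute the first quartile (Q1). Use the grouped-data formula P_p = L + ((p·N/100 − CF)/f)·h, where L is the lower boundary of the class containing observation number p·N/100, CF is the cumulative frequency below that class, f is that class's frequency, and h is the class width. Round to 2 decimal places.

N = 105; target position k = 25/100 · 105 = 26.25.
Cumulative frequencies: 19, 37, 59, 79, 90, 105.
Observation 26.25 falls in the class 50 – <75.
L = 50, CF = 19, f = 18, h = 25.
P25 = 50 + ((26.25 − 19)/18)·25 = 50 + 10.0694 = 60.0694.

60.07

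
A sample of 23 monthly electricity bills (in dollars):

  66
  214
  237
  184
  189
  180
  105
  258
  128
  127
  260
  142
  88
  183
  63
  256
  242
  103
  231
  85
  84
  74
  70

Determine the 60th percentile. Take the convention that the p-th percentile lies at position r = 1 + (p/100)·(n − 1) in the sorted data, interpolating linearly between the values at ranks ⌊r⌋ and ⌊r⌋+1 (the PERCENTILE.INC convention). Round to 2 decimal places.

183.20

Sorted: 63, 66, 70, 74, 84, 85, 88, 103, 105, 127, 128, 142, 180, 183, 184, 189, 214, 231, 237, 242, 256, 258, 260.
n = 23.
r = 1 + (60/100)·(23 − 1) = 1 + 13.2 = 14.2.
Rank 14 is 183 and rank 15 is 184.
Interpolate: 183 + 0.2·(184 − 183) = 183 + 0.2·1 = 183.2.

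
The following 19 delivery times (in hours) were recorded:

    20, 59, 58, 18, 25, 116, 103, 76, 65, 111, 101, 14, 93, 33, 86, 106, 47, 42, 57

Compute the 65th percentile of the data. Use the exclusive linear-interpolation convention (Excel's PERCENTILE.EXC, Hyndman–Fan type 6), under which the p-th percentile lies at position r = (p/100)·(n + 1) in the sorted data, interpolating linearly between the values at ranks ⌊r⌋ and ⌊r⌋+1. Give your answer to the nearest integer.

86

Sorted: 14, 18, 20, 25, 33, 42, 47, 57, 58, 59, 65, 76, 86, 93, 101, 103, 106, 111, 116.
n = 19.
r = (65/100)·(19 + 1) = 13.
r is an integer, so P65 is the value at rank 13: 86.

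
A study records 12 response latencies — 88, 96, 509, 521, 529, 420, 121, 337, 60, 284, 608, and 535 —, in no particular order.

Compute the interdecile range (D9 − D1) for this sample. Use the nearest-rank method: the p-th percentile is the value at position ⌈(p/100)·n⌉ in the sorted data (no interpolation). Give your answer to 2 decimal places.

447.00

Sorted: 60, 88, 96, 121, 284, 337, 420, 509, 521, 529, 535, 608.
n = 12.
P10: rank ⌈10/100·12⌉ = 2 → 88.
P90: rank ⌈90/100·12⌉ = 11 → 535.
Difference: 535 − 88 = 447.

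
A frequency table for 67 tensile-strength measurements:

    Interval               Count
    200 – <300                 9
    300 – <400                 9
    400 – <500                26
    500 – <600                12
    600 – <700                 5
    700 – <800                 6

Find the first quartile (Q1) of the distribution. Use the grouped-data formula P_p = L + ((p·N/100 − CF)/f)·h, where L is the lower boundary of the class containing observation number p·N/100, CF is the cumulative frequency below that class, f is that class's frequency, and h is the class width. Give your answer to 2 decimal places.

N = 67; target position k = 25/100 · 67 = 16.75.
Cumulative frequencies: 9, 18, 44, 56, 61, 67.
Observation 16.75 falls in the class 300 – <400.
L = 300, CF = 9, f = 9, h = 100.
P25 = 300 + ((16.75 − 9)/9)·100 = 300 + 86.1111 = 386.111.

386.11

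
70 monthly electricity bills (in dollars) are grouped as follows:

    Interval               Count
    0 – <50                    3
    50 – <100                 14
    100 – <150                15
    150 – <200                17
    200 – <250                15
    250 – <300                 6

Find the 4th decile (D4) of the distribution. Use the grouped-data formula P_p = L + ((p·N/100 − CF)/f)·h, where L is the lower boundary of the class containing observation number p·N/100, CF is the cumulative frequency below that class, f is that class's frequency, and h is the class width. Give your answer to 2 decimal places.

136.67

N = 70; target position k = 40/100 · 70 = 28.
Cumulative frequencies: 3, 17, 32, 49, 64, 70.
Observation 28 falls in the class 100 – <150.
L = 100, CF = 17, f = 15, h = 50.
P40 = 100 + ((28 − 17)/15)·50 = 100 + 36.6667 = 136.667.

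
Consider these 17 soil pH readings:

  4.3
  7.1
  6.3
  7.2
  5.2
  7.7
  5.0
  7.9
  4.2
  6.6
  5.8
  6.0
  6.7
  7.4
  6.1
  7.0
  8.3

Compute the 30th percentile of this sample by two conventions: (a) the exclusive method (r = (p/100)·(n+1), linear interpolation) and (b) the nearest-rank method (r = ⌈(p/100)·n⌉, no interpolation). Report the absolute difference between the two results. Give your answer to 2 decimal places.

Sorted: 4.2, 4.3, 5.0, 5.2, 5.8, 6.0, 6.1, 6.3, 6.6, 6.7, 7.0, 7.1, 7.2, 7.4, 7.7, 7.9, 8.3.
n = 17.
(a) r = 5.4; between ranks 5 (5.8) and 6 (6.0): 5.88.
(b) the nearest-rank method: rank 6 → 6.
|5.88 − 6| = 0.12.

0.12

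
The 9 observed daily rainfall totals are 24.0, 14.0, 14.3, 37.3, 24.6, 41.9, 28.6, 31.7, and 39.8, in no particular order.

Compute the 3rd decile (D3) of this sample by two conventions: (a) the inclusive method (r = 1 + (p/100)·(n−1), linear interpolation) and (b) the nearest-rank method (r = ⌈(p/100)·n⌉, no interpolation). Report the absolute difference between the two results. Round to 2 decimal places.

Sorted: 14.0, 14.3, 24.0, 24.6, 28.6, 31.7, 37.3, 39.8, 41.9.
n = 9.
(a) r = 3.4; between ranks 3 (24.0) and 4 (24.6): 24.24.
(b) the nearest-rank method: rank 3 → 24.
|24.24 − 24| = 0.24.

0.24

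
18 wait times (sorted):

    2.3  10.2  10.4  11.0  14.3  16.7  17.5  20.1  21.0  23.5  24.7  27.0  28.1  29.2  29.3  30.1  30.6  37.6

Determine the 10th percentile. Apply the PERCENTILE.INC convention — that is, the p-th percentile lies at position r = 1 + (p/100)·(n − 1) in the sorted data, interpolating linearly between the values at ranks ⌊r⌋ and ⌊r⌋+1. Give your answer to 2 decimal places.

n = 18.
r = 1 + (10/100)·(18 − 1) = 1 + 1.7 = 2.7.
Rank 2 is 10.2 and rank 3 is 10.4.
Interpolate: 10.2 + 0.7·(10.4 − 10.2) = 10.2 + 0.7·0.2 = 10.34.

10.34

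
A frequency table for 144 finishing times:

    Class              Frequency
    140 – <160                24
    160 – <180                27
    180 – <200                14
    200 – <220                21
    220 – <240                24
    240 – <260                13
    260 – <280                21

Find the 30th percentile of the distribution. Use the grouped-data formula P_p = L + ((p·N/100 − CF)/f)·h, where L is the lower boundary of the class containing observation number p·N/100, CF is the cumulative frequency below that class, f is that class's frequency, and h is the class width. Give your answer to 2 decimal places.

N = 144; target position k = 30/100 · 144 = 43.2.
Cumulative frequencies: 24, 51, 65, 86, 110, 123, 144.
Observation 43.2 falls in the class 160 – <180.
L = 160, CF = 24, f = 27, h = 20.
P30 = 160 + ((43.2 − 24)/27)·20 = 160 + 14.2222 = 174.222.

174.22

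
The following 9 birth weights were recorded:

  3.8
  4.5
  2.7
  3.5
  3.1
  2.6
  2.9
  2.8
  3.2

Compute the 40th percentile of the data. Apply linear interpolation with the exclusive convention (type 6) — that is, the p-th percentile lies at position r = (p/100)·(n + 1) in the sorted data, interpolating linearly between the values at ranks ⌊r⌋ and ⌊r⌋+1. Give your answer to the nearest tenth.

Sorted: 2.6, 2.7, 2.8, 2.9, 3.1, 3.2, 3.5, 3.8, 4.5.
n = 9.
r = (40/100)·(9 + 1) = 4.
r is an integer, so P40 is the value at rank 4: 2.9.

2.9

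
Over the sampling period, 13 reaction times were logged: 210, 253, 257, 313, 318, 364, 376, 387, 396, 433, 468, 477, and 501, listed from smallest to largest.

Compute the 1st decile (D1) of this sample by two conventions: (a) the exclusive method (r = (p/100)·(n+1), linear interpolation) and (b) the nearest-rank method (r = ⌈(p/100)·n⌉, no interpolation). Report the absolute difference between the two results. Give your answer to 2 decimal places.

25.80

n = 13.
(a) r = 1.4; between ranks 1 (210) and 2 (253): 227.2.
(b) the nearest-rank method: rank 2 → 253.
|227.2 − 253| = 25.8.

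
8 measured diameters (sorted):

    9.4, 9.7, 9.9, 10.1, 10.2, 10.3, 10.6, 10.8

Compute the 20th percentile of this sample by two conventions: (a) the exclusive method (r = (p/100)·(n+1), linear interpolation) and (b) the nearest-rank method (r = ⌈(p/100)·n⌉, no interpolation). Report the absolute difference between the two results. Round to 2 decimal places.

n = 8.
(a) r = 1.8; between ranks 1 (9.4) and 2 (9.7): 9.64.
(b) the nearest-rank method: rank 2 → 9.7.
|9.64 − 9.7| = 0.06.

0.06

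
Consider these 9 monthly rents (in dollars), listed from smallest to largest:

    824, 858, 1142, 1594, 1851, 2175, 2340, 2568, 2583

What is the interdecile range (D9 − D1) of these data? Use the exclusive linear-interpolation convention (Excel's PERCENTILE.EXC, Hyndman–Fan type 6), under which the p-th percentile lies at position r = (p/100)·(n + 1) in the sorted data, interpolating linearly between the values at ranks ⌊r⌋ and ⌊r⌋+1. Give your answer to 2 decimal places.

n = 9.
P10: r = 1 (integer) → 824.
P90: r = 9 (integer) → 2583.
Difference: 2583 − 824 = 1759.

1759.00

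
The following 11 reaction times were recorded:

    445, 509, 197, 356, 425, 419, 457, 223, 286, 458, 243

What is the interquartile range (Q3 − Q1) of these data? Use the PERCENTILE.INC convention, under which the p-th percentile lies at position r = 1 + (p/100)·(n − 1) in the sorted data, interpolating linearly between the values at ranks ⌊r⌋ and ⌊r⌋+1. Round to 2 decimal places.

Sorted: 197, 223, 243, 286, 356, 419, 425, 445, 457, 458, 509.
n = 11.
P25: r = 3.5; ranks 3–4 are 243, 286; interpolating gives 264.5.
P75: r = 8.5; ranks 8–9 are 445, 457; interpolating gives 451.
Difference: 451 − 264.5 = 186.5.

186.50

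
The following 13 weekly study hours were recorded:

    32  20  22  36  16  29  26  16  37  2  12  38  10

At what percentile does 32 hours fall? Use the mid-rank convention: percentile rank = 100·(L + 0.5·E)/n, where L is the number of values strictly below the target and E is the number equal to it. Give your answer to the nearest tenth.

73.1

Sorted: 2, 10, 12, 16, 16, 20, 22, 26, 29, 32, 36, 37, 38.
Count below 32: L = 9; count equal: E = 1; n = 13.
Percentile rank = 100·(9 + 0.5·1)/13 = 100·9.5/13 = 73.08.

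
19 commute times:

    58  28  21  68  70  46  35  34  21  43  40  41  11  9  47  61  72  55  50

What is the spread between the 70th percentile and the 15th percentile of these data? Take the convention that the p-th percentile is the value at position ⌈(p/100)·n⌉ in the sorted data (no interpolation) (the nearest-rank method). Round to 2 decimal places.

Sorted: 9, 11, 21, 21, 28, 34, 35, 40, 41, 43, 46, 47, 50, 55, 58, 61, 68, 70, 72.
n = 19.
P15: rank ⌈15/100·19⌉ = 3 → 21.
P70: rank ⌈70/100·19⌉ = 14 → 55.
Difference: 55 − 21 = 34.

34.00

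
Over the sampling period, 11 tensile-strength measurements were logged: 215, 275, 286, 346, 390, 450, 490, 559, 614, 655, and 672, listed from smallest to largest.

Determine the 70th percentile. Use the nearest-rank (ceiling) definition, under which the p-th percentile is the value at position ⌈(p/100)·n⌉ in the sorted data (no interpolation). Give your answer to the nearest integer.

559

n = 11.
Position = ⌈70/100 · 11⌉ = ⌈7.7⌉ = 8.
The value at rank 8 is 559.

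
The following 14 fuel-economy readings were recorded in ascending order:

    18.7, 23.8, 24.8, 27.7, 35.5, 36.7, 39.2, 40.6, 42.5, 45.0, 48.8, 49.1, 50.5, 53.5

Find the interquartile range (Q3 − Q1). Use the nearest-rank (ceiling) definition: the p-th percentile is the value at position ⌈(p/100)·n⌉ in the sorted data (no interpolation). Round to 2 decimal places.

n = 14.
P25: rank ⌈25/100·14⌉ = 4 → 27.7.
P75: rank ⌈75/100·14⌉ = 11 → 48.8.
Difference: 48.8 − 27.7 = 21.1.

21.10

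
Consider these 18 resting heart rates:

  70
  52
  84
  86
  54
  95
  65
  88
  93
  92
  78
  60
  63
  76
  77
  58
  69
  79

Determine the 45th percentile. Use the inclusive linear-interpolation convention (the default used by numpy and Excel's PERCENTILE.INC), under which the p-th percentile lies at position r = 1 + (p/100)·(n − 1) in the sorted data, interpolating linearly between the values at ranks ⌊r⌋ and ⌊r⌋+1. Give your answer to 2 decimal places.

73.90

Sorted: 52, 54, 58, 60, 63, 65, 69, 70, 76, 77, 78, 79, 84, 86, 88, 92, 93, 95.
n = 18.
r = 1 + (45/100)·(18 − 1) = 1 + 7.65 = 8.65.
Rank 8 is 70 and rank 9 is 76.
Interpolate: 70 + 0.65·(76 − 70) = 70 + 0.65·6 = 73.9.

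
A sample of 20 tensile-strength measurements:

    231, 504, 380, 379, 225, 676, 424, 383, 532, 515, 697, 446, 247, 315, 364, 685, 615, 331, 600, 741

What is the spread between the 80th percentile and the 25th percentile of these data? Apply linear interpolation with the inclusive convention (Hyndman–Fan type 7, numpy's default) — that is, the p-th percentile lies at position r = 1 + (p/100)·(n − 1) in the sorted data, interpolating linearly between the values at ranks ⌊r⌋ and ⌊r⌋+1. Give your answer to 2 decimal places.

271.45

Sorted: 225, 231, 247, 315, 331, 364, 379, 380, 383, 424, 446, 504, 515, 532, 600, 615, 676, 685, 697, 741.
n = 20.
P25: r = 5.75; ranks 5–6 are 331, 364; interpolating gives 355.75.
P80: r = 16.2; ranks 16–17 are 615, 676; interpolating gives 627.2.
Difference: 627.2 − 355.75 = 271.45.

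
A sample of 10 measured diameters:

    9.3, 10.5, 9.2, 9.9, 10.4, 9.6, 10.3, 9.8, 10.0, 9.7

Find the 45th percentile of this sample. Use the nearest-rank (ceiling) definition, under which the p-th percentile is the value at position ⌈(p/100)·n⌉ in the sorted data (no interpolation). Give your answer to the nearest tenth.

9.8

Sorted: 9.2, 9.3, 9.6, 9.7, 9.8, 9.9, 10.0, 10.3, 10.4, 10.5.
n = 10.
Position = ⌈45/100 · 10⌉ = ⌈4.5⌉ = 5.
The value at rank 5 is 9.8.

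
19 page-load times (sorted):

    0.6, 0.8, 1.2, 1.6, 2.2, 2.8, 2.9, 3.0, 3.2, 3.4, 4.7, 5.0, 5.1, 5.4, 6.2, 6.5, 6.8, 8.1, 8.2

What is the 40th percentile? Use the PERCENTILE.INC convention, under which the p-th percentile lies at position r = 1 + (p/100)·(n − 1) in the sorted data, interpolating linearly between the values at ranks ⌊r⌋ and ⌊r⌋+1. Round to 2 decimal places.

3.04

n = 19.
r = 1 + (40/100)·(19 − 1) = 1 + 7.2 = 8.2.
Rank 8 is 3.0 and rank 9 is 3.2.
Interpolate: 3.0 + 0.2·(3.2 − 3.0) = 3.0 + 0.2·0.2 = 3.04.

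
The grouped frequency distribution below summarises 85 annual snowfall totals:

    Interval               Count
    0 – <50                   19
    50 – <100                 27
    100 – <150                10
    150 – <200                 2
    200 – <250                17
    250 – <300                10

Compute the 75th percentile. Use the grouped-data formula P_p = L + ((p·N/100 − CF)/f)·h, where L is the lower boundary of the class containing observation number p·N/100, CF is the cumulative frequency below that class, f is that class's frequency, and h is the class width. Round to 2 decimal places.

216.91

N = 85; target position k = 75/100 · 85 = 63.75.
Cumulative frequencies: 19, 46, 56, 58, 75, 85.
Observation 63.75 falls in the class 200 – <250.
L = 200, CF = 58, f = 17, h = 50.
P75 = 200 + ((63.75 − 58)/17)·50 = 200 + 16.9118 = 216.912.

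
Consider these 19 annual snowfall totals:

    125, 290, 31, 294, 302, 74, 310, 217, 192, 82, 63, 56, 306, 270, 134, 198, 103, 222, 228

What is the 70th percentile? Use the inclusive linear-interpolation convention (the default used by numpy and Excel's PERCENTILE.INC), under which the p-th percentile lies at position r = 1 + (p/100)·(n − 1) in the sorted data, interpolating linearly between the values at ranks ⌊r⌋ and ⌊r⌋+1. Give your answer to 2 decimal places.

Sorted: 31, 56, 63, 74, 82, 103, 125, 134, 192, 198, 217, 222, 228, 270, 290, 294, 302, 306, 310.
n = 19.
r = 1 + (70/100)·(19 − 1) = 1 + 12.6 = 13.6.
Rank 13 is 228 and rank 14 is 270.
Interpolate: 228 + 0.6·(270 − 228) = 228 + 0.6·42 = 253.2.

253.20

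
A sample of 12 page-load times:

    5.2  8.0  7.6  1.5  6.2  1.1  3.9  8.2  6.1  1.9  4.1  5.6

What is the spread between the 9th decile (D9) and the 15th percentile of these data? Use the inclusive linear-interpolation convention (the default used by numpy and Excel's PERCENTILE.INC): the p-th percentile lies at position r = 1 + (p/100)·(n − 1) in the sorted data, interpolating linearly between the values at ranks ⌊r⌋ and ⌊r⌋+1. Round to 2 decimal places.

6.20

Sorted: 1.1, 1.5, 1.9, 3.9, 4.1, 5.2, 5.6, 6.1, 6.2, 7.6, 8.0, 8.2.
n = 12.
P15: r = 2.65; ranks 2–3 are 1.5, 1.9; interpolating gives 1.76.
P90: r = 10.9; ranks 10–11 are 7.6, 8.0; interpolating gives 7.96.
Difference: 7.96 − 1.76 = 6.2.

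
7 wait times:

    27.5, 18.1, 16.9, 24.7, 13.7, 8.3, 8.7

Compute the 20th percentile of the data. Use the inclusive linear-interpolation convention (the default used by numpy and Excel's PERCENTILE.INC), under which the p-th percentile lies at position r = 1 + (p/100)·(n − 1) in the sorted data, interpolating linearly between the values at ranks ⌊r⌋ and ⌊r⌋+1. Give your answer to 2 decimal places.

9.70

Sorted: 8.3, 8.7, 13.7, 16.9, 18.1, 24.7, 27.5.
n = 7.
r = 1 + (20/100)·(7 − 1) = 1 + 1.2 = 2.2.
Rank 2 is 8.7 and rank 3 is 13.7.
Interpolate: 8.7 + 0.2·(13.7 − 8.7) = 8.7 + 0.2·5 = 9.7.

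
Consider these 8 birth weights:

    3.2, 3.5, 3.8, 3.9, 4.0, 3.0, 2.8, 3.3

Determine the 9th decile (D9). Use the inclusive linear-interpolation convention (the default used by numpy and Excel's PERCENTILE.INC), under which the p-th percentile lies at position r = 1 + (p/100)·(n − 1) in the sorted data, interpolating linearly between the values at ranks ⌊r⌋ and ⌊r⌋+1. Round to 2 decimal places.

3.93

Sorted: 2.8, 3.0, 3.2, 3.3, 3.5, 3.8, 3.9, 4.0.
n = 8.
r = 1 + (90/100)·(8 − 1) = 1 + 6.3 = 7.3.
Rank 7 is 3.9 and rank 8 is 4.0.
Interpolate: 3.9 + 0.3·(4.0 − 3.9) = 3.9 + 0.3·0.1 = 3.93.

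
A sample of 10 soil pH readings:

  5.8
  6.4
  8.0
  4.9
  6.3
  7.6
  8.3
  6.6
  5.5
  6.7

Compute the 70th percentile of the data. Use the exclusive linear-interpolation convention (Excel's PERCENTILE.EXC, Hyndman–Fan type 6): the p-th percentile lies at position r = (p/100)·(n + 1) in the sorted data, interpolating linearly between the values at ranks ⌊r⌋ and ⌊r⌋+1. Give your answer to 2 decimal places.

Sorted: 4.9, 5.5, 5.8, 6.3, 6.4, 6.6, 6.7, 7.6, 8.0, 8.3.
n = 10.
r = (70/100)·(10 + 1) = 7.7.
Rank 7 is 6.7 and rank 8 is 7.6.
Interpolate: 6.7 + 0.7·(7.6 − 6.7) = 6.7 + 0.7·0.9 = 7.33.

7.33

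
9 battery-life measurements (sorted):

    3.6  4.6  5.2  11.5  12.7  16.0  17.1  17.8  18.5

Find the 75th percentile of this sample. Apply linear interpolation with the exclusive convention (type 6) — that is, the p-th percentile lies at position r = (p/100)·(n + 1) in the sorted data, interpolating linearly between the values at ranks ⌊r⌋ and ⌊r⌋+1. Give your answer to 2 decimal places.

n = 9.
r = (75/100)·(9 + 1) = 7.5.
Rank 7 is 17.1 and rank 8 is 17.8.
Interpolate: 17.1 + 0.5·(17.8 − 17.1) = 17.1 + 0.5·0.7 = 17.45.

17.45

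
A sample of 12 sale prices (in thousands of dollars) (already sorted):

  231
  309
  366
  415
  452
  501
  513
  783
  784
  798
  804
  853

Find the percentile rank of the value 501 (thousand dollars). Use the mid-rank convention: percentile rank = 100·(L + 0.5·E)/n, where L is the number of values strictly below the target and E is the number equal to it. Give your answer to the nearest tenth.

45.8

Count below 501: L = 5; count equal: E = 1; n = 12.
Percentile rank = 100·(5 + 0.5·1)/12 = 100·5.5/12 = 45.83.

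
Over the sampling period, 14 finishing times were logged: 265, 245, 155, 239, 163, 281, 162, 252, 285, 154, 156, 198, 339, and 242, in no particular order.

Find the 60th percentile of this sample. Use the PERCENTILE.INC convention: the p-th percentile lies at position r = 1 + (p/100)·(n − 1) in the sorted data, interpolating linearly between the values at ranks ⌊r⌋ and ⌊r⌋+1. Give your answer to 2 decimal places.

244.40

Sorted: 154, 155, 156, 162, 163, 198, 239, 242, 245, 252, 265, 281, 285, 339.
n = 14.
r = 1 + (60/100)·(14 − 1) = 1 + 7.8 = 8.8.
Rank 8 is 242 and rank 9 is 245.
Interpolate: 242 + 0.8·(245 − 242) = 242 + 0.8·3 = 244.4.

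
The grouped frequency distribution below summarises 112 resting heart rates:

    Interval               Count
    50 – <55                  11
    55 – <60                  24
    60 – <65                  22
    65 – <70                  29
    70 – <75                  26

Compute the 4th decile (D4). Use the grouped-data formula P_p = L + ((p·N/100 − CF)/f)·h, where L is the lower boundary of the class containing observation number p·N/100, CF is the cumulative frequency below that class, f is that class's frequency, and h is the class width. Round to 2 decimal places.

62.23

N = 112; target position k = 40/100 · 112 = 44.8.
Cumulative frequencies: 11, 35, 57, 86, 112.
Observation 44.8 falls in the class 60 – <65.
L = 60, CF = 35, f = 22, h = 5.
P40 = 60 + ((44.8 − 35)/22)·5 = 60 + 2.22727 = 62.2273.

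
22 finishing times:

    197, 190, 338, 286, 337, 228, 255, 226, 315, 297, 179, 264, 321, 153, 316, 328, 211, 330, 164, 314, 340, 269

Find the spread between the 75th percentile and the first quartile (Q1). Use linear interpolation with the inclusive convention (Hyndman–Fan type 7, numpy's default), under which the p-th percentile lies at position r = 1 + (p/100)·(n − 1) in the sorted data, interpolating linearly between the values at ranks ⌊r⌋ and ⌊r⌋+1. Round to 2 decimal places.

105.00

Sorted: 153, 164, 179, 190, 197, 211, 226, 228, 255, 264, 269, 286, 297, 314, 315, 316, 321, 328, 330, 337, 338, 340.
n = 22.
P25: r = 6.25; ranks 6–7 are 211, 226; interpolating gives 214.75.
P75: r = 16.75; ranks 16–17 are 316, 321; interpolating gives 319.75.
Difference: 319.75 − 214.75 = 105.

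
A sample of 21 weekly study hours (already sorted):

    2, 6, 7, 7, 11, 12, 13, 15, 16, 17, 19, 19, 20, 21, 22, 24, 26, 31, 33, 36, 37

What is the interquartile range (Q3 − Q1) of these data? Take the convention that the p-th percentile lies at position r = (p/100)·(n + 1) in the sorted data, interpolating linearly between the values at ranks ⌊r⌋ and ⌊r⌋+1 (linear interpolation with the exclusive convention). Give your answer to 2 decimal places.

n = 21.
P25: r = 5.5; ranks 5–6 are 11, 12; interpolating gives 11.5.
P75: r = 16.5; ranks 16–17 are 24, 26; interpolating gives 25.
Difference: 25 − 11.5 = 13.5.

13.50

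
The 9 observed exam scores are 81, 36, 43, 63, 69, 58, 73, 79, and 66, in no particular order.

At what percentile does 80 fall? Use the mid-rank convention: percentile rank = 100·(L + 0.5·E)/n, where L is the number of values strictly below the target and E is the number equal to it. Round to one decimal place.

88.9

Sorted: 36, 43, 58, 63, 66, 69, 73, 79, 81.
Count below 80: L = 8; count equal: E = 0; n = 9.
Percentile rank = 100·(8 + 0.5·0)/9 = 100·8/9 = 88.89.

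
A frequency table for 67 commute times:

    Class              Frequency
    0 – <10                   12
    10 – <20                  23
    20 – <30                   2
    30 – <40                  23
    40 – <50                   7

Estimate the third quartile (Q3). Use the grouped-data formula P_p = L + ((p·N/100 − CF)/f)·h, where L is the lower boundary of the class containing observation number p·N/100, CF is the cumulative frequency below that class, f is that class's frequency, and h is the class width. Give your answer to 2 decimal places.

35.76

N = 67; target position k = 75/100 · 67 = 50.25.
Cumulative frequencies: 12, 35, 37, 60, 67.
Observation 50.25 falls in the class 30 – <40.
L = 30, CF = 37, f = 23, h = 10.
P75 = 30 + ((50.25 − 37)/23)·10 = 30 + 5.76087 = 35.7609.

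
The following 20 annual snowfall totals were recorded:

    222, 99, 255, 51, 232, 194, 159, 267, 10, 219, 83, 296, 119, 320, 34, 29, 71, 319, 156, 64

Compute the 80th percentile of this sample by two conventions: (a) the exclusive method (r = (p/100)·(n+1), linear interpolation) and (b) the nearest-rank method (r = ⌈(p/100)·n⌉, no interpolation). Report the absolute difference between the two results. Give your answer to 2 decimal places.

Sorted: 10, 29, 34, 51, 64, 71, 83, 99, 119, 156, 159, 194, 219, 222, 232, 255, 267, 296, 319, 320.
n = 20.
(a) r = 16.8; between ranks 16 (255) and 17 (267): 264.6.
(b) the nearest-rank method: rank 16 → 255.
|264.6 − 255| = 9.6.

9.60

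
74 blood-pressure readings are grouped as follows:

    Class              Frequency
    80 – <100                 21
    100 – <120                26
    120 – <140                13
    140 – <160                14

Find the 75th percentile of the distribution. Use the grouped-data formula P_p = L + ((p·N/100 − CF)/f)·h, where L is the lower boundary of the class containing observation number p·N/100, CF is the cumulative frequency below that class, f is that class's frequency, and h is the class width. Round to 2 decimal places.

N = 74; target position k = 75/100 · 74 = 55.5.
Cumulative frequencies: 21, 47, 60, 74.
Observation 55.5 falls in the class 120 – <140.
L = 120, CF = 47, f = 13, h = 20.
P75 = 120 + ((55.5 − 47)/13)·20 = 120 + 13.0769 = 133.077.

133.08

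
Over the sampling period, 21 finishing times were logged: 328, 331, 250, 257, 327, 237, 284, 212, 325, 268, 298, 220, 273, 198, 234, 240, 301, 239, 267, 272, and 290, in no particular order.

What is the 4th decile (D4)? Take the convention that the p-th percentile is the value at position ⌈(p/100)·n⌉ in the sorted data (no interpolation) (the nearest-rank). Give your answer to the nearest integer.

Sorted: 198, 212, 220, 234, 237, 239, 240, 250, 257, 267, 268, 272, 273, 284, 290, 298, 301, 325, 327, 328, 331.
n = 21.
Position = ⌈40/100 · 21⌉ = ⌈8.4⌉ = 9.
The value at rank 9 is 257.

257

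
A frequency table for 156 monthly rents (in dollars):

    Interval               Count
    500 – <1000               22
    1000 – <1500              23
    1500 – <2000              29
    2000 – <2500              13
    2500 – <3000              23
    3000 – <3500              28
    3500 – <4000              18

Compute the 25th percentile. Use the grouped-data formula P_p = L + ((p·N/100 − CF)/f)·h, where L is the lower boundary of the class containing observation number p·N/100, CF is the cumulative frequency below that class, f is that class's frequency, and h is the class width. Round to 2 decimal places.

N = 156; target position k = 25/100 · 156 = 39.
Cumulative frequencies: 22, 45, 74, 87, 110, 138, 156.
Observation 39 falls in the class 1000 – <1500.
L = 1000, CF = 22, f = 23, h = 500.
P25 = 1000 + ((39 − 22)/23)·500 = 1000 + 369.565 = 1369.57.

1369.57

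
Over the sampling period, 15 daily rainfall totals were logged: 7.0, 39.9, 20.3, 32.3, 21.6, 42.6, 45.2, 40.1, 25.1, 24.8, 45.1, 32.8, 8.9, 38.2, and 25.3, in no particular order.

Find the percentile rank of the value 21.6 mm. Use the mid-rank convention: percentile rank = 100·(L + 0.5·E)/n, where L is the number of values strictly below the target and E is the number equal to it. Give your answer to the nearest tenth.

Sorted: 7.0, 8.9, 20.3, 21.6, 24.8, 25.1, 25.3, 32.3, 32.8, 38.2, 39.9, 40.1, 42.6, 45.1, 45.2.
Count below 21.6: L = 3; count equal: E = 1; n = 15.
Percentile rank = 100·(3 + 0.5·1)/15 = 100·3.5/15 = 23.33.

23.3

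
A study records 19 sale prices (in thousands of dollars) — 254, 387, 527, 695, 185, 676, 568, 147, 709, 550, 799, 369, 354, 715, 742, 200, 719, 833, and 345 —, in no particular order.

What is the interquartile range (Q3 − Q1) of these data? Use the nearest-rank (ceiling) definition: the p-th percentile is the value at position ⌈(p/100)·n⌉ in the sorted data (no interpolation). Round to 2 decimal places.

370.00

Sorted: 147, 185, 200, 254, 345, 354, 369, 387, 527, 550, 568, 676, 695, 709, 715, 719, 742, 799, 833.
n = 19.
P25: rank ⌈25/100·19⌉ = 5 → 345.
P75: rank ⌈75/100·19⌉ = 15 → 715.
Difference: 715 − 345 = 370.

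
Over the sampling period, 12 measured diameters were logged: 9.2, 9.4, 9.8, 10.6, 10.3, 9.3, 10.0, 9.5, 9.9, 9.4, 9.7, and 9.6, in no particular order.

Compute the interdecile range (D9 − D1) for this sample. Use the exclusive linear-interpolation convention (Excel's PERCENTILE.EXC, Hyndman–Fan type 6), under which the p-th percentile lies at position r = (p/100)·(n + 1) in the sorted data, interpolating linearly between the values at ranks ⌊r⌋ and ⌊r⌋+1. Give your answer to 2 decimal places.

1.28

Sorted: 9.2, 9.3, 9.4, 9.4, 9.5, 9.6, 9.7, 9.8, 9.9, 10.0, 10.3, 10.6.
n = 12.
P10: r = 1.3; ranks 1–2 are 9.2, 9.3; interpolating gives 9.23.
P90: r = 11.7; ranks 11–12 are 10.3, 10.6; interpolating gives 10.51.
Difference: 10.51 − 9.23 = 1.28.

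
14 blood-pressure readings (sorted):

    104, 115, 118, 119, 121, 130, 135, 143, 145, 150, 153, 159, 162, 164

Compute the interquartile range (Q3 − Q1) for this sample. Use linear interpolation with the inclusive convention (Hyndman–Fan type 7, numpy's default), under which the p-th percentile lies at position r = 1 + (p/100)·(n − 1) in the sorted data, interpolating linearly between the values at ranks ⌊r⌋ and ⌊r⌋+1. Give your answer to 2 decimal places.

n = 14.
P25: r = 4.25; ranks 4–5 are 119, 121; interpolating gives 119.5.
P75: r = 10.75; ranks 10–11 are 150, 153; interpolating gives 152.25.
Difference: 152.25 − 119.5 = 32.75.

32.75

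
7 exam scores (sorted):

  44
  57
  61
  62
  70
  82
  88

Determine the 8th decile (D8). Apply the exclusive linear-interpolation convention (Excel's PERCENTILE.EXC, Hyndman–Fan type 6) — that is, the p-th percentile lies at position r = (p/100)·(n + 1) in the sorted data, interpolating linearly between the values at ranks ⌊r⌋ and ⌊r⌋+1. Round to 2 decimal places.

84.40

n = 7.
r = (80/100)·(7 + 1) = 6.4.
Rank 6 is 82 and rank 7 is 88.
Interpolate: 82 + 0.4·(88 − 82) = 82 + 0.4·6 = 84.4.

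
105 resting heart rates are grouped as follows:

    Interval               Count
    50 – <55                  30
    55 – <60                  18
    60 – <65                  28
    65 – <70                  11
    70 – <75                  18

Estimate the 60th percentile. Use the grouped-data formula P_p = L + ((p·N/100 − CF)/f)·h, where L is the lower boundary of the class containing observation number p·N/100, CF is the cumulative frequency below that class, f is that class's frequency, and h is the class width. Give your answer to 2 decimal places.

62.68

N = 105; target position k = 60/100 · 105 = 63.
Cumulative frequencies: 30, 48, 76, 87, 105.
Observation 63 falls in the class 60 – <65.
L = 60, CF = 48, f = 28, h = 5.
P60 = 60 + ((63 − 48)/28)·5 = 60 + 2.67857 = 62.6786.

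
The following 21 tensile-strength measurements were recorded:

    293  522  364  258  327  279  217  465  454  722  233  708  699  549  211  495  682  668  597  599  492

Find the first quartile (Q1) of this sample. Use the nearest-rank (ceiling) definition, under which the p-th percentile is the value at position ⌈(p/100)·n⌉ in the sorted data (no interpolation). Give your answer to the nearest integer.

293

Sorted: 211, 217, 233, 258, 279, 293, 327, 364, 454, 465, 492, 495, 522, 549, 597, 599, 668, 682, 699, 708, 722.
n = 21.
Position = ⌈25/100 · 21⌉ = ⌈5.25⌉ = 6.
The value at rank 6 is 293.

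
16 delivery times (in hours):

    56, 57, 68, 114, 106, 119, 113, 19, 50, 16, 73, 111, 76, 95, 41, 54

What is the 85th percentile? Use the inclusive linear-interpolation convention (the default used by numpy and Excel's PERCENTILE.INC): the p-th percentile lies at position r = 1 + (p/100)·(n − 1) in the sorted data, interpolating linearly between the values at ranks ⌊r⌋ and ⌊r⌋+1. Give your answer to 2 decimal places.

Sorted: 16, 19, 41, 50, 54, 56, 57, 68, 73, 76, 95, 106, 111, 113, 114, 119.
n = 16.
r = 1 + (85/100)·(16 − 1) = 1 + 12.75 = 13.75.
Rank 13 is 111 and rank 14 is 113.
Interpolate: 111 + 0.75·(113 − 111) = 111 + 0.75·2 = 112.5.

112.50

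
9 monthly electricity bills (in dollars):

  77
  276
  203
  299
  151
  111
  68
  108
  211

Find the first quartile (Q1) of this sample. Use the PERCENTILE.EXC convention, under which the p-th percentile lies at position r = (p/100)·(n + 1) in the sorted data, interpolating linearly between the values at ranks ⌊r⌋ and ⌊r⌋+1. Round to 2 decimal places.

Sorted: 68, 77, 108, 111, 151, 203, 211, 276, 299.
n = 9.
r = (25/100)·(9 + 1) = 2.5.
Rank 2 is 77 and rank 3 is 108.
Interpolate: 77 + 0.5·(108 − 77) = 77 + 0.5·31 = 92.5.

92.50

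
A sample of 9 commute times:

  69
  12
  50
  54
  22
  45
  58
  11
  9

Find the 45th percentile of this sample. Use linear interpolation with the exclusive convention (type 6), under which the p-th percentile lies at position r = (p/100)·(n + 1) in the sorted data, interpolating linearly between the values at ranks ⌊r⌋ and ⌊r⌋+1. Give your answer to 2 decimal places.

Sorted: 9, 11, 12, 22, 45, 50, 54, 58, 69.
n = 9.
r = (45/100)·(9 + 1) = 4.5.
Rank 4 is 22 and rank 5 is 45.
Interpolate: 22 + 0.5·(45 − 22) = 22 + 0.5·23 = 33.5.

33.50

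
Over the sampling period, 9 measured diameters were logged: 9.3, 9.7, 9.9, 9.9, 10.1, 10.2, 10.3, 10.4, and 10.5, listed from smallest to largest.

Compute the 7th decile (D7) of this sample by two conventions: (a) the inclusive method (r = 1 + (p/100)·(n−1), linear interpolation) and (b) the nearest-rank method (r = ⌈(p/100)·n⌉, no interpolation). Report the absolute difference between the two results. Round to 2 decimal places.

0.04

n = 9.
(a) r = 6.6; between ranks 6 (10.2) and 7 (10.3): 10.26.
(b) the nearest-rank method: rank 7 → 10.3.
|10.26 − 10.3| = 0.04.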